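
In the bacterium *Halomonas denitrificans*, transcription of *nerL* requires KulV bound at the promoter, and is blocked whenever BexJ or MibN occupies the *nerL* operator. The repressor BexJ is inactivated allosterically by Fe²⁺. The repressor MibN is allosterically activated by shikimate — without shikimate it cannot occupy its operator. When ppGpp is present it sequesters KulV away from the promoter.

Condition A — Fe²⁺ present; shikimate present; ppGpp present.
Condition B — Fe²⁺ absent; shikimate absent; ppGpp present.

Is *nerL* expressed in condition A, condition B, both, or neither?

Condition A:
Fe²⁺ is present, so BexJ is inactive.
Shikimate is present, so MibN is active.
ppGpp is present, so KulV is inactive.
With repressor MibN bound, *nerL* is not transcribed.
→ *nerL* is OFF in A.
Condition B:
Fe²⁺ is absent, so BexJ is active.
Shikimate is absent, so MibN is inactive.
ppGpp is present, so KulV is inactive.
With repressor BexJ bound, *nerL* is not transcribed.
→ *nerL* is OFF in B.

neither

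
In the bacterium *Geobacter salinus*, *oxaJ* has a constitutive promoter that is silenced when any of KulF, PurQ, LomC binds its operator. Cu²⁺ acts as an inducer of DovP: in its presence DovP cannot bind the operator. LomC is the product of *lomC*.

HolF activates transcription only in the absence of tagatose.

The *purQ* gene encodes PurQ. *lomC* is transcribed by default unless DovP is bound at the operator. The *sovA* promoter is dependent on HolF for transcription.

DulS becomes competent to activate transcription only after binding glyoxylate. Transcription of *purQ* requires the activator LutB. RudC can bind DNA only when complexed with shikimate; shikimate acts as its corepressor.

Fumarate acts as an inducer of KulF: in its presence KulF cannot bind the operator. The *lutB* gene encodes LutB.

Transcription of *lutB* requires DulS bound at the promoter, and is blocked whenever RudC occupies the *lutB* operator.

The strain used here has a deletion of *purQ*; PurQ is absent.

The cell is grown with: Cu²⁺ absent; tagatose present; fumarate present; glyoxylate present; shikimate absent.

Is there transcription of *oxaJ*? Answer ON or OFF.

Fumarate is present, so KulF is inactive.
PurQ is non-functional in this strain, so it has no effect.
Cu²⁺ is absent, so DovP is active.
With repressor DovP bound, *lomC* is not transcribed.
So LomC is not produced.
With no repressor bound, *oxaJ* is transcribed.

ON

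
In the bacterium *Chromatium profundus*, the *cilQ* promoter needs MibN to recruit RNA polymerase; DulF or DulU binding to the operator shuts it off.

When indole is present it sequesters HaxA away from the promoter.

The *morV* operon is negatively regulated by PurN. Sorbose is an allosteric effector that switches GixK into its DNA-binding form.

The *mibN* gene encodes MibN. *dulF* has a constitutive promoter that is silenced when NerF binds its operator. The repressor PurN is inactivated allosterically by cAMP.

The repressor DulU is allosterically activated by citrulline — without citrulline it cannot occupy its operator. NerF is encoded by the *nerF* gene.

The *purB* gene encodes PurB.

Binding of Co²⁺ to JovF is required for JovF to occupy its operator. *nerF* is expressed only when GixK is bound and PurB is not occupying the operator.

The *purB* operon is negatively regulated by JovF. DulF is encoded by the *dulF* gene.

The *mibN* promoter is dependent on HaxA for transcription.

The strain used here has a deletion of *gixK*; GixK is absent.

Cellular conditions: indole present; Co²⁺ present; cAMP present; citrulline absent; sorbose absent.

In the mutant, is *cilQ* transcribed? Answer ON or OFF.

Indole is present, so HaxA is inactive.
Required activator HaxA is absent, so *mibN* is not transcribed.
So MibN is not produced.
Co²⁺ is present, so JovF is active.
With repressor JovF bound, *purB* is not transcribed.
So PurB is not produced.
GixK is non-functional in this strain, so it has no effect.
Required activator GixK is absent, so *nerF* is not transcribed.
So NerF is not produced.
With no repressor bound, *dulF* is transcribed.
So DulF is produced and active.
Citrulline is absent, so DulU is inactive.
With repressor DulF bound, *cilQ* is not transcribed.

OFF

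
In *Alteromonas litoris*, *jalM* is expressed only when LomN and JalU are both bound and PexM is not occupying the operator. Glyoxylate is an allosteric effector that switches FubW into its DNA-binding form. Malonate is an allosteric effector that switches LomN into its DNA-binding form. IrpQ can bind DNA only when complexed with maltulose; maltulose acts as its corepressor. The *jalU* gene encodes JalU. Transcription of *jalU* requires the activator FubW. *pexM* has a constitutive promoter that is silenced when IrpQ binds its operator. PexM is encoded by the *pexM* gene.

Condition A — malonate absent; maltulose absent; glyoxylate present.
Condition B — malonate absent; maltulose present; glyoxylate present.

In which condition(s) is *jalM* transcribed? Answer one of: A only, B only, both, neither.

Condition A:
Malonate is absent, so LomN is inactive.
Maltulose is absent, so IrpQ is inactive.
With no repressor bound, *pexM* is transcribed.
So PexM is produced and active.
Glyoxylate is present, so FubW is active.
No repressor is bound and FubW is active, so *jalU* is transcribed.
So JalU is produced and active.
With repressor PexM bound, *jalM* is not transcribed.
→ *jalM* is OFF in A.
Condition B:
Malonate is absent, so LomN is inactive.
Maltulose is present, so IrpQ is active.
With repressor IrpQ bound, *pexM* is not transcribed.
So PexM is not produced.
Glyoxylate is present, so FubW is active.
No repressor is bound and FubW is active, so *jalU* is transcribed.
So JalU is produced and active.
Required activator LomN is absent, so *jalM* is not transcribed.
→ *jalM* is OFF in B.

neither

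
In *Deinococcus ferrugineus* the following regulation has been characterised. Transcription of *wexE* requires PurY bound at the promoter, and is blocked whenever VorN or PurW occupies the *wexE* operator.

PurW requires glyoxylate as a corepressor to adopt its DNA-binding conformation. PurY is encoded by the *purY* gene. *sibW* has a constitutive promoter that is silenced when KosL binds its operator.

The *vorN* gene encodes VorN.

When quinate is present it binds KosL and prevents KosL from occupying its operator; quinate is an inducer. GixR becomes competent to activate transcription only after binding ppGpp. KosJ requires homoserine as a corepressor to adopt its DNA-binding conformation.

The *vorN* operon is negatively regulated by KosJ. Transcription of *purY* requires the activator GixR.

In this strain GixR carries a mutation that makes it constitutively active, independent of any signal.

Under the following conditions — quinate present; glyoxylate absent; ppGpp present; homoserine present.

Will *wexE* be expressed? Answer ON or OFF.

ON

GixR is constitutively active in this strain.
No repressor is bound and GixR is active, so *purY* is transcribed.
So PurY is produced and active.
Homoserine is present, so KosJ is active.
With repressor KosJ bound, *vorN* is not transcribed.
So VorN is not produced.
Glyoxylate is absent, so PurW is inactive.
No repressor is bound and PurY is active, so *wexE* is transcribed.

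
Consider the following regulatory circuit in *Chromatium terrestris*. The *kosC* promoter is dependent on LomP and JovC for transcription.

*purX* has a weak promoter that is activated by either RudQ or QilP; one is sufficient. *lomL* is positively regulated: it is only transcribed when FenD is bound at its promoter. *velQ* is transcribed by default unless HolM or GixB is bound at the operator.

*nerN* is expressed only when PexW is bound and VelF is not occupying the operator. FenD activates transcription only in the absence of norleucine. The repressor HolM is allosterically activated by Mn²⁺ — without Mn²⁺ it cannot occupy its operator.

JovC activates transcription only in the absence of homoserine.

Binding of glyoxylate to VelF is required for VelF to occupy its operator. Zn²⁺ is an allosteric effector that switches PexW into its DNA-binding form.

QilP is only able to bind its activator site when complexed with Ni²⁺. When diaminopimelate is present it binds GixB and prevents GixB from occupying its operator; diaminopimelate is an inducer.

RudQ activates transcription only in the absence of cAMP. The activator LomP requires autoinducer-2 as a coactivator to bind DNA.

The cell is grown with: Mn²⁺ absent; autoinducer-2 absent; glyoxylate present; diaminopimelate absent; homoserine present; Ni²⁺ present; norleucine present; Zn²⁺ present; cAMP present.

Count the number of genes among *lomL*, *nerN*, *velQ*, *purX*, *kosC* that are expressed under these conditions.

1

Norleucine is present, so FenD is inactive.
Required activator FenD is absent, so *lomL* is not transcribed.
→ *lomL* is OFF.
Glyoxylate is present, so VelF is active.
Zn²⁺ is present, so PexW is active.
With repressor VelF bound, *nerN* is not transcribed.
→ *nerN* is OFF.
Mn²⁺ is absent, so HolM is inactive.
Diaminopimelate is absent, so GixB is active.
With repressor GixB bound, *velQ* is not transcribed.
→ *velQ* is OFF.
cAMP is present, so RudQ is inactive.
Ni²⁺ is present, so QilP is active.
Activator QilP is present, so *purX* is transcribed.
→ *purX* is ON.
Autoinducer-2 is absent, so LomP is inactive.
Homoserine is present, so JovC is inactive.
Required activator LomP is absent, so *kosC* is not transcribed.
→ *kosC* is OFF.
1 of the 5 genes is transcribed.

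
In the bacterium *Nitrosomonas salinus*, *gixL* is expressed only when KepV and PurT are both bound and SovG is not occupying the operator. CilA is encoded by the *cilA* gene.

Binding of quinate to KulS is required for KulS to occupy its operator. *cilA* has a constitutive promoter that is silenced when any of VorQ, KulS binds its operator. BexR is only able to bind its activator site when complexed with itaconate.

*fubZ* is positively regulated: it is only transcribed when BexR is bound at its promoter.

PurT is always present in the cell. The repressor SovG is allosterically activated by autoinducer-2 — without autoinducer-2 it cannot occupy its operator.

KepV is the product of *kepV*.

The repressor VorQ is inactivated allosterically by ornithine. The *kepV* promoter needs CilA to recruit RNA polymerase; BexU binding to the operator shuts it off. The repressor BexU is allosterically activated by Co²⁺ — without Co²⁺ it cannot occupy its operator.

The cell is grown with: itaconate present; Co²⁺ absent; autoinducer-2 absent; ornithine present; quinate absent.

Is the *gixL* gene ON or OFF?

ON

Co²⁺ is absent, so BexU is inactive.
Ornithine is present, so VorQ is inactive.
Quinate is absent, so KulS is inactive.
With no repressor bound, *cilA* is transcribed.
So CilA is produced and active.
No repressor is bound and CilA is active, so *kepV* is transcribed.
So KepV is produced and active.
PurT is produced constitutively and is active.
Autoinducer-2 is absent, so SovG is inactive.
No repressor is bound and KepV and PurT are active, so *gixL* is transcribed.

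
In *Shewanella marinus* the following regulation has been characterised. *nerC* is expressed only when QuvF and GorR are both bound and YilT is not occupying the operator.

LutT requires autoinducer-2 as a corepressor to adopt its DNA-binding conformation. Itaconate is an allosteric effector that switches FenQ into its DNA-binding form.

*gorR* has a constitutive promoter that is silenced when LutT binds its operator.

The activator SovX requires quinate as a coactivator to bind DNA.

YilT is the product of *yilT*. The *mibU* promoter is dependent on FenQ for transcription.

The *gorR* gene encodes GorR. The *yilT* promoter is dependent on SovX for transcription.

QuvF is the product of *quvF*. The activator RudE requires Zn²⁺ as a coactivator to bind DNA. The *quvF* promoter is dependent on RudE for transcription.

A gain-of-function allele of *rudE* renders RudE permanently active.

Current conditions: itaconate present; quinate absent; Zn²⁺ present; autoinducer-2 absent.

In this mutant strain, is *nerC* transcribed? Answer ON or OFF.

ON

Quinate is absent, so SovX is inactive.
Required activator SovX is absent, so *yilT* is not transcribed.
So YilT is not produced.
RudE is constitutively active in this strain.
No repressor is bound and RudE is active, so *quvF* is transcribed.
So QuvF is produced and active.
Autoinducer-2 is absent, so LutT is inactive.
With no repressor bound, *gorR* is transcribed.
So GorR is produced and active.
No repressor is bound and QuvF and GorR are active, so *nerC* is transcribed.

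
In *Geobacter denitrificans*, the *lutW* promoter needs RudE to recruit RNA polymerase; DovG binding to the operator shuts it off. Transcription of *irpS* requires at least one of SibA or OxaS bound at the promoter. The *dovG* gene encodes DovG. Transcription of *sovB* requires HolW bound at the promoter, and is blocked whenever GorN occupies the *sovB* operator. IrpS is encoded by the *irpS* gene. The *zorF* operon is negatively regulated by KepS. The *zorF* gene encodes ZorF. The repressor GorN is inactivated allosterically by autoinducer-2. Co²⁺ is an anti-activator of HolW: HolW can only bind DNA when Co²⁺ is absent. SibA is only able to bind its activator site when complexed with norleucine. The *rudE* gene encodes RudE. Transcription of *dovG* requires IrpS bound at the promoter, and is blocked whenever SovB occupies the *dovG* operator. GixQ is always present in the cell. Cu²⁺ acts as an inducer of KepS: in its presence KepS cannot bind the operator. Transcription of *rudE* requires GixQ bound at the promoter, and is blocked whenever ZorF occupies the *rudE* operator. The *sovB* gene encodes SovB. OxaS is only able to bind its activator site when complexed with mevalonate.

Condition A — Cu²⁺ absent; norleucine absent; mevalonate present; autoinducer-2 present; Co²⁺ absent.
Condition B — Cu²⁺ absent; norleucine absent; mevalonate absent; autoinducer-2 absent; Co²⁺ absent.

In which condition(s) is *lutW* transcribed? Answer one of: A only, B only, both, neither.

both

Condition A:
GixQ is produced constitutively and is active.
Cu²⁺ is absent, so KepS is active.
With repressor KepS bound, *zorF* is not transcribed.
So ZorF is not produced.
No repressor is bound and GixQ is active, so *rudE* is transcribed.
So RudE is produced and active.
Norleucine is absent, so SibA is inactive.
Mevalonate is present, so OxaS is active.
Activator OxaS is present, so *irpS* is transcribed.
So IrpS is produced and active.
Autoinducer-2 is present, so GorN is inactive.
Co²⁺ is absent, so HolW is active.
No repressor is bound and HolW is active, so *sovB* is transcribed.
So SovB is produced and active.
With repressor SovB bound, *dovG* is not transcribed.
So DovG is not produced.
No repressor is bound and RudE is active, so *lutW* is transcribed.
→ *lutW* is ON in A.
Condition B:
GixQ is produced constitutively and is active.
Cu²⁺ is absent, so KepS is active.
With repressor KepS bound, *zorF* is not transcribed.
So ZorF is not produced.
No repressor is bound and GixQ is active, so *rudE* is transcribed.
So RudE is produced and active.
Norleucine is absent, so SibA is inactive.
Mevalonate is absent, so OxaS is inactive.
No activator is available at the *irpS* promoter, so *irpS* is not transcribed.
So IrpS is not produced.
Autoinducer-2 is absent, so GorN is active.
Co²⁺ is absent, so HolW is active.
With repressor GorN bound, *sovB* is not transcribed.
So SovB is not produced.
Required activator IrpS is absent, so *dovG* is not transcribed.
So DovG is not produced.
No repressor is bound and RudE is active, so *lutW* is transcribed.
→ *lutW* is ON in B.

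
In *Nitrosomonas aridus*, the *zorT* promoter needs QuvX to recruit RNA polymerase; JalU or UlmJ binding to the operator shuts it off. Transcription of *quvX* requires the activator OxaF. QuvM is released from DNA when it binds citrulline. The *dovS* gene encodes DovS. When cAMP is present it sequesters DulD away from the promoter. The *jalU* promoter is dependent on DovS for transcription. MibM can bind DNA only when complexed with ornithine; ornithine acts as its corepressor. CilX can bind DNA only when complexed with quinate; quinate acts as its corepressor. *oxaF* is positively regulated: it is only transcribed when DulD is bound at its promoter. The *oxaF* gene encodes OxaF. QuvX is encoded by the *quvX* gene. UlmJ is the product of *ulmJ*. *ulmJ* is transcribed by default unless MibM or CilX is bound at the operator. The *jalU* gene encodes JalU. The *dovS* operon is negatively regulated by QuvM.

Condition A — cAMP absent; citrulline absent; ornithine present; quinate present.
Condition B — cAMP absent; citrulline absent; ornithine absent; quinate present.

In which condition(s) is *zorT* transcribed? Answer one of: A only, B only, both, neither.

both

Condition A:
cAMP is absent, so DulD is active.
No repressor is bound and DulD is active, so *oxaF* is transcribed.
So OxaF is produced and active.
No repressor is bound and OxaF is active, so *quvX* is transcribed.
So QuvX is produced and active.
Citrulline is absent, so QuvM is active.
With repressor QuvM bound, *dovS* is not transcribed.
So DovS is not produced.
Required activator DovS is absent, so *jalU* is not transcribed.
So JalU is not produced.
Ornithine is present, so MibM is active.
Quinate is present, so CilX is active.
With repressor MibM bound, *ulmJ* is not transcribed.
So UlmJ is not produced.
No repressor is bound and QuvX is active, so *zorT* is transcribed.
→ *zorT* is ON in A.
Condition B:
cAMP is absent, so DulD is active.
No repressor is bound and DulD is active, so *oxaF* is transcribed.
So OxaF is produced and active.
No repressor is bound and OxaF is active, so *quvX* is transcribed.
So QuvX is produced and active.
Citrulline is absent, so QuvM is active.
With repressor QuvM bound, *dovS* is not transcribed.
So DovS is not produced.
Required activator DovS is absent, so *jalU* is not transcribed.
So JalU is not produced.
Ornithine is absent, so MibM is inactive.
Quinate is present, so CilX is active.
With repressor CilX bound, *ulmJ* is not transcribed.
So UlmJ is not produced.
No repressor is bound and QuvX is active, so *zorT* is transcribed.
→ *zorT* is ON in B.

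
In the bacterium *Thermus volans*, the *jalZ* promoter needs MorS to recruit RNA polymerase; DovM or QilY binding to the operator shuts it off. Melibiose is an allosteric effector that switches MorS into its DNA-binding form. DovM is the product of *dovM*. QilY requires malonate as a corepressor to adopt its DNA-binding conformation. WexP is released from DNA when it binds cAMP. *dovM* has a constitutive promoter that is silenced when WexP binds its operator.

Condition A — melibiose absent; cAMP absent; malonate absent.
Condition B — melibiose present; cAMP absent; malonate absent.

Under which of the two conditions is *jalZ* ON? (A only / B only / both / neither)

B only

Condition A:
Melibiose is absent, so MorS is inactive.
cAMP is absent, so WexP is active.
With repressor WexP bound, *dovM* is not transcribed.
So DovM is not produced.
Malonate is absent, so QilY is inactive.
Required activator MorS is absent, so *jalZ* is not transcribed.
→ *jalZ* is OFF in A.
Condition B:
Melibiose is present, so MorS is active.
cAMP is absent, so WexP is active.
With repressor WexP bound, *dovM* is not transcribed.
So DovM is not produced.
Malonate is absent, so QilY is inactive.
No repressor is bound and MorS is active, so *jalZ* is transcribed.
→ *jalZ* is ON in B.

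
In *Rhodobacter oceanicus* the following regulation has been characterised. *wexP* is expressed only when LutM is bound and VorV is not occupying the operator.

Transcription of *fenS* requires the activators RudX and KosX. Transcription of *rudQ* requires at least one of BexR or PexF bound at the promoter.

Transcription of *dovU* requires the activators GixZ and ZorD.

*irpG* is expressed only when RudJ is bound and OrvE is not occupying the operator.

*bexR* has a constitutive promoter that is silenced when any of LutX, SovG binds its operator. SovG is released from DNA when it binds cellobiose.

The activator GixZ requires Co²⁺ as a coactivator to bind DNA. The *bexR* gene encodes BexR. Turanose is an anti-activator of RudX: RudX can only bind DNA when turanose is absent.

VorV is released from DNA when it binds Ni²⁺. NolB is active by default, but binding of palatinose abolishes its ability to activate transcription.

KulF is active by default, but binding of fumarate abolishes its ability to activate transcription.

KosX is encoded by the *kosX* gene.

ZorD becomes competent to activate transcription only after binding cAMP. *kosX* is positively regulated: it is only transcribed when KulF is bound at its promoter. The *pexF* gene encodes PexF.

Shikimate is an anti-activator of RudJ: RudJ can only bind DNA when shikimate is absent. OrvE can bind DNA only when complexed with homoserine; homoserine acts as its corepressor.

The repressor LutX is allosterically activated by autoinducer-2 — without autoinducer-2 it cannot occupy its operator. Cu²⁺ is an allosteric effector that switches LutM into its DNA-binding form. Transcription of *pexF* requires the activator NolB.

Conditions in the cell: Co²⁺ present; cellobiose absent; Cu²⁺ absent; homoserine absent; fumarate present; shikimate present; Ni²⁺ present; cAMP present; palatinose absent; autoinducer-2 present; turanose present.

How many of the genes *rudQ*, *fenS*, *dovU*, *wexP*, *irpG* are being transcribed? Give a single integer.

2

Autoinducer-2 is present, so LutX is active.
Cellobiose is absent, so SovG is active.
With repressor LutX bound, *bexR* is not transcribed.
So BexR is not produced.
Palatinose is absent, so NolB is active.
No repressor is bound and NolB is active, so *pexF* is transcribed.
So PexF is produced and active.
Activator PexF is present, so *rudQ* is transcribed.
→ *rudQ* is ON.
Turanose is present, so RudX is inactive.
Fumarate is present, so KulF is inactive.
Required activator KulF is absent, so *kosX* is not transcribed.
So KosX is not produced.
Required activator RudX is absent, so *fenS* is not transcribed.
→ *fenS* is OFF.
Co²⁺ is present, so GixZ is active.
cAMP is present, so ZorD is active.
No repressor is bound and GixZ and ZorD are active, so *dovU* is transcribed.
→ *dovU* is ON.
Ni²⁺ is present, so VorV is inactive.
Cu²⁺ is absent, so LutM is inactive.
Required activator LutM is absent, so *wexP* is not transcribed.
→ *wexP* is OFF.
Homoserine is absent, so OrvE is inactive.
Shikimate is present, so RudJ is inactive.
Required activator RudJ is absent, so *irpG* is not transcribed.
→ *irpG* is OFF.
2 of the 5 genes are transcribed.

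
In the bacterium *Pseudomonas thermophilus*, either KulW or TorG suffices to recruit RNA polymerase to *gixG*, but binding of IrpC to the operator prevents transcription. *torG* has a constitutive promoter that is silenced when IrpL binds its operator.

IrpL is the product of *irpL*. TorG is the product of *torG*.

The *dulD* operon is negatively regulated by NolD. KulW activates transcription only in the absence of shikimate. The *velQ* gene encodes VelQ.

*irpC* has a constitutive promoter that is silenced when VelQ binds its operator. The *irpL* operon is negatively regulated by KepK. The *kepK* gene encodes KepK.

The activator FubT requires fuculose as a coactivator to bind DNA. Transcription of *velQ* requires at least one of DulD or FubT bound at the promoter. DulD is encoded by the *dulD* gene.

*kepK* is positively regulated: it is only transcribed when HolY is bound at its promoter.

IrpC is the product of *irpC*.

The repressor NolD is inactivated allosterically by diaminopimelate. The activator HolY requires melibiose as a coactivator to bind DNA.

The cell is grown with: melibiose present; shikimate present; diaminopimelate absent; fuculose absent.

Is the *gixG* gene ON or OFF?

Shikimate is present, so KulW is inactive.
Melibiose is present, so HolY is active.
No repressor is bound and HolY is active, so *kepK* is transcribed.
So KepK is produced and active.
With repressor KepK bound, *irpL* is not transcribed.
So IrpL is not produced.
With no repressor bound, *torG* is transcribed.
So TorG is produced and active.
Diaminopimelate is absent, so NolD is active.
With repressor NolD bound, *dulD* is not transcribed.
So DulD is not produced.
Fuculose is absent, so FubT is inactive.
No activator is available at the *velQ* promoter, so *velQ* is not transcribed.
So VelQ is not produced.
With no repressor bound, *irpC* is transcribed.
So IrpC is produced and active.
With repressor IrpC bound, *gixG* is not transcribed.

OFF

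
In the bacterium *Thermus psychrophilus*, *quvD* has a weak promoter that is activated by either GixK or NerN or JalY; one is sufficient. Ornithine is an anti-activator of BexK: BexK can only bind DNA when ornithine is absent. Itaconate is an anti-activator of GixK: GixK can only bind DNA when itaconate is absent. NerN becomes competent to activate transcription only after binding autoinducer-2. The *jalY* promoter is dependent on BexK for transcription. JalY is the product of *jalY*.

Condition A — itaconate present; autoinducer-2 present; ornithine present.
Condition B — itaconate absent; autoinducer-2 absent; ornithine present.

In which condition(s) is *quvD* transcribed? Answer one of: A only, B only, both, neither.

Condition A:
Itaconate is present, so GixK is inactive.
Autoinducer-2 is present, so NerN is active.
Ornithine is present, so BexK is inactive.
Required activator BexK is absent, so *jalY* is not transcribed.
So JalY is not produced.
Activator NerN is present, so *quvD* is transcribed.
→ *quvD* is ON in A.
Condition B:
Itaconate is absent, so GixK is active.
Autoinducer-2 is absent, so NerN is inactive.
Ornithine is present, so BexK is inactive.
Required activator BexK is absent, so *jalY* is not transcribed.
So JalY is not produced.
Activator GixK is present, so *quvD* is transcribed.
→ *quvD* is ON in B.

both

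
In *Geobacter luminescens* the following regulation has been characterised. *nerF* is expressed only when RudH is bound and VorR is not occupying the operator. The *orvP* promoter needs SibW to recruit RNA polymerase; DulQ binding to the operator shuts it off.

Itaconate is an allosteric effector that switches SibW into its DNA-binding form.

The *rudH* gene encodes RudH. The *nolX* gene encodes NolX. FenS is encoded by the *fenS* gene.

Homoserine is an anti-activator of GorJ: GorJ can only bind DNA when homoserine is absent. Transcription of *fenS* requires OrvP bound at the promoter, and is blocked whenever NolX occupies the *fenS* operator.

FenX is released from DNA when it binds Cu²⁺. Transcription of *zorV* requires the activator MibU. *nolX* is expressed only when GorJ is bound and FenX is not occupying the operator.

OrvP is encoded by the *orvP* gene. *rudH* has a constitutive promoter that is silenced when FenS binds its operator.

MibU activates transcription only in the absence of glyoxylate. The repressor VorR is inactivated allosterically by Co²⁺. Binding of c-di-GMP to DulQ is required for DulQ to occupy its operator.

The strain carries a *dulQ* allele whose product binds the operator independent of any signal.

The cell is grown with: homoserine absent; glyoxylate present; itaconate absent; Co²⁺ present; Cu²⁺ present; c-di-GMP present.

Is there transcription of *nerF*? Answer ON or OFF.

Homoserine is absent, so GorJ is active.
Cu²⁺ is present, so FenX is inactive.
No repressor is bound and GorJ is active, so *nolX* is transcribed.
So NolX is produced and active.
DulQ is constitutively active in this strain.
Itaconate is absent, so SibW is inactive.
With repressor DulQ bound, *orvP* is not transcribed.
So OrvP is not produced.
With repressor NolX bound, *fenS* is not transcribed.
So FenS is not produced.
With no repressor bound, *rudH* is transcribed.
So RudH is produced and active.
Co²⁺ is present, so VorR is inactive.
No repressor is bound and RudH is active, so *nerF* is transcribed.

ON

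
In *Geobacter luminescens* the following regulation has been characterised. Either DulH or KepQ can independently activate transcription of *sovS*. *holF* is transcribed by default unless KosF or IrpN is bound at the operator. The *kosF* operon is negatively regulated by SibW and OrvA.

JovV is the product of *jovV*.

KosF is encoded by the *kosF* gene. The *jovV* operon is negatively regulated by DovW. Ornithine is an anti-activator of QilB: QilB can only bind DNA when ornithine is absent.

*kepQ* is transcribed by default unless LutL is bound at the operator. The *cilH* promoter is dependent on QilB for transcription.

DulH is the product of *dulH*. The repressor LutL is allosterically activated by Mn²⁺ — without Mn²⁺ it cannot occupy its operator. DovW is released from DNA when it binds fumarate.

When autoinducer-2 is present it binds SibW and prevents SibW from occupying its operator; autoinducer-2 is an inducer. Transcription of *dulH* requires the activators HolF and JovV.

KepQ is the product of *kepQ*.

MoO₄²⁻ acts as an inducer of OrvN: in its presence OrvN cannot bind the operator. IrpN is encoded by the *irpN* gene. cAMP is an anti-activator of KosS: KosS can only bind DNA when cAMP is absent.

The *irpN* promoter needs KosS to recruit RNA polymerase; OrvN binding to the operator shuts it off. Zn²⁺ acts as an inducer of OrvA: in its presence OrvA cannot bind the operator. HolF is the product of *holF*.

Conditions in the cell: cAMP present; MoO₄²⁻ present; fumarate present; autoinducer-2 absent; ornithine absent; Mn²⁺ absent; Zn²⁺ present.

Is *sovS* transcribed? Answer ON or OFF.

Autoinducer-2 is absent, so SibW is active.
Zn²⁺ is present, so OrvA is inactive.
With repressor SibW bound, *kosF* is not transcribed.
So KosF is not produced.
cAMP is present, so KosS is inactive.
MoO₄²⁻ is present, so OrvN is inactive.
Required activator KosS is absent, so *irpN* is not transcribed.
So IrpN is not produced.
With no repressor bound, *holF* is transcribed.
So HolF is produced and active.
Fumarate is present, so DovW is inactive.
With no repressor bound, *jovV* is transcribed.
So JovV is produced and active.
No repressor is bound and HolF and JovV are active, so *dulH* is transcribed.
So DulH is produced and active.
Mn²⁺ is absent, so LutL is inactive.
With no repressor bound, *kepQ* is transcribed.
So KepQ is produced and active.
Activator DulH is present, so *sovS* is transcribed.

ON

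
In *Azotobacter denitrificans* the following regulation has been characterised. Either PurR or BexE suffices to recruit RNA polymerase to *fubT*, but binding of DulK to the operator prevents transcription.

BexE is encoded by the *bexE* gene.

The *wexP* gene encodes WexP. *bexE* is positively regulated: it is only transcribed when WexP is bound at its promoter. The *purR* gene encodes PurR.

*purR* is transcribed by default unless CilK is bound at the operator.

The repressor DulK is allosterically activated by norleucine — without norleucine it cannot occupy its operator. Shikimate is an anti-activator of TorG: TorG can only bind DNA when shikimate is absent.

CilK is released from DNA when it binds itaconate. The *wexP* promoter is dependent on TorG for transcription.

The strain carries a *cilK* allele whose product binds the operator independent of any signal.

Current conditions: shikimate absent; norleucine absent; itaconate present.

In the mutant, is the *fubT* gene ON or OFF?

ON

Norleucine is absent, so DulK is inactive.
CilK is constitutively active in this strain.
With repressor CilK bound, *purR* is not transcribed.
So PurR is not produced.
Shikimate is absent, so TorG is active.
No repressor is bound and TorG is active, so *wexP* is transcribed.
So WexP is produced and active.
No repressor is bound and WexP is active, so *bexE* is transcribed.
So BexE is produced and active.
Activator BexE is present, so *fubT* is transcribed.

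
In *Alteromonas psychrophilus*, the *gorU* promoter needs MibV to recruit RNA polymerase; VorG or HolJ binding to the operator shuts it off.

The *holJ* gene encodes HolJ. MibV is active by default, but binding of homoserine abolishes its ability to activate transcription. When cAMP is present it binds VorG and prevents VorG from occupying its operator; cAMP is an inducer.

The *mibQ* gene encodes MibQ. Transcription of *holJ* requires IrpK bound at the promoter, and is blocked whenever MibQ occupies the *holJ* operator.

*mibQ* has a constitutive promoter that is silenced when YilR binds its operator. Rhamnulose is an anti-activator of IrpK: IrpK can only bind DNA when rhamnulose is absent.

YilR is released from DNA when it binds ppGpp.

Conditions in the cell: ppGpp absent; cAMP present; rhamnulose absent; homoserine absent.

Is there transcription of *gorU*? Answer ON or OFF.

OFF

cAMP is present, so VorG is inactive.
Homoserine is absent, so MibV is active.
Rhamnulose is absent, so IrpK is active.
ppGpp is absent, so YilR is active.
With repressor YilR bound, *mibQ* is not transcribed.
So MibQ is not produced.
No repressor is bound and IrpK is active, so *holJ* is transcribed.
So HolJ is produced and active.
With repressor HolJ bound, *gorU* is not transcribed.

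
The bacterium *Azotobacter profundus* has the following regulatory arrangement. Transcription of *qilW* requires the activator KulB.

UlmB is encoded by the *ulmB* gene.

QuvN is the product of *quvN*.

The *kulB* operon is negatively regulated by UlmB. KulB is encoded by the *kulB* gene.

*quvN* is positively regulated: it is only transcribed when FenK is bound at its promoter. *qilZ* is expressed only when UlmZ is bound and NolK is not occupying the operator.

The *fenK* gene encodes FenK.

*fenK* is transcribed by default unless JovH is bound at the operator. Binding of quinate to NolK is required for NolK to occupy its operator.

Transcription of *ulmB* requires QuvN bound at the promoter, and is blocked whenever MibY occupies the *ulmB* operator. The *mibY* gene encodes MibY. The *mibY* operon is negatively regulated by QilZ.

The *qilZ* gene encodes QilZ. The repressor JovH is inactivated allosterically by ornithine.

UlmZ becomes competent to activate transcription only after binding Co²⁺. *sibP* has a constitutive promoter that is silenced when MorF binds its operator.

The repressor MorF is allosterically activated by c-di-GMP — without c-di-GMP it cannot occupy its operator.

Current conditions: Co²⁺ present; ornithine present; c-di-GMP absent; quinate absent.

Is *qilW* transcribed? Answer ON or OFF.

OFF

Ornithine is present, so JovH is inactive.
With no repressor bound, *fenK* is transcribed.
So FenK is produced and active.
No repressor is bound and FenK is active, so *quvN* is transcribed.
So QuvN is produced and active.
Quinate is absent, so NolK is inactive.
Co²⁺ is present, so UlmZ is active.
No repressor is bound and UlmZ is active, so *qilZ* is transcribed.
So QilZ is produced and active.
With repressor QilZ bound, *mibY* is not transcribed.
So MibY is not produced.
No repressor is bound and QuvN is active, so *ulmB* is transcribed.
So UlmB is produced and active.
With repressor UlmB bound, *kulB* is not transcribed.
So KulB is not produced.
Required activator KulB is absent, so *qilW* is not transcribed.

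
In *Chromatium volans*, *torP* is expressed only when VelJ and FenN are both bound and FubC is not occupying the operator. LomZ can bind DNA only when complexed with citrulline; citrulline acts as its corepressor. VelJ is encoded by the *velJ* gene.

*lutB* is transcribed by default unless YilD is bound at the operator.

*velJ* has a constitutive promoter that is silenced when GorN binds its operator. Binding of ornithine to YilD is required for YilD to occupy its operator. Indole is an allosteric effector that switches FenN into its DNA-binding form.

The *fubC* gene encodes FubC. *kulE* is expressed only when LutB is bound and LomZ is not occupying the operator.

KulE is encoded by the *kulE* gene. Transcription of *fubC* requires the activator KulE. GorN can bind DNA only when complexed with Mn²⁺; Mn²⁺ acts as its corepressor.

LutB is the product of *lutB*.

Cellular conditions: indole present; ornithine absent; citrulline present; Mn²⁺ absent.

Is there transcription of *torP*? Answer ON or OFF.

Citrulline is present, so LomZ is active.
Ornithine is absent, so YilD is inactive.
With no repressor bound, *lutB* is transcribed.
So LutB is produced and active.
With repressor LomZ bound, *kulE* is not transcribed.
So KulE is not produced.
Required activator KulE is absent, so *fubC* is not transcribed.
So FubC is not produced.
Mn²⁺ is absent, so GorN is inactive.
With no repressor bound, *velJ* is transcribed.
So VelJ is produced and active.
Indole is present, so FenN is active.
No repressor is bound and VelJ and FenN are active, so *torP* is transcribed.

ON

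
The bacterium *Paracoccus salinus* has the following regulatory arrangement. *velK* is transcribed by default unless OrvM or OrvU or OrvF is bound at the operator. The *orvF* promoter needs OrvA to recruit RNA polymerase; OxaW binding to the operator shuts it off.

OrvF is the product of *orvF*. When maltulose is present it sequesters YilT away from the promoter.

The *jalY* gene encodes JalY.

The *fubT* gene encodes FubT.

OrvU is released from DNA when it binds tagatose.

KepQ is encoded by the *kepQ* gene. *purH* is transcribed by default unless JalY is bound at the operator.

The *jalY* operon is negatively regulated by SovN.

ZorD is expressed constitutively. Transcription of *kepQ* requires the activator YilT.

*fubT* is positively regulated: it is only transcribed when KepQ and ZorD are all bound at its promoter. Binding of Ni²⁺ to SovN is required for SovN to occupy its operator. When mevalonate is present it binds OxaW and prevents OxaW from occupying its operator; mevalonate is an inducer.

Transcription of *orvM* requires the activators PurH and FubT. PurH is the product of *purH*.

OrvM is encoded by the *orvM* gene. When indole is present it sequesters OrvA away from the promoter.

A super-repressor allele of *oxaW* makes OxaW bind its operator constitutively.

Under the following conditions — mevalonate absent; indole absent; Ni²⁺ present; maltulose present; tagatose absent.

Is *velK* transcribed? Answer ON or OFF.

Ni²⁺ is present, so SovN is active.
With repressor SovN bound, *jalY* is not transcribed.
So JalY is not produced.
With no repressor bound, *purH* is transcribed.
So PurH is produced and active.
Maltulose is present, so YilT is inactive.
Required activator YilT is absent, so *kepQ* is not transcribed.
So KepQ is not produced.
ZorD is produced constitutively and is active.
Required activator KepQ is absent, so *fubT* is not transcribed.
So FubT is not produced.
Required activator FubT is absent, so *orvM* is not transcribed.
So OrvM is not produced.
Tagatose is absent, so OrvU is active.
OxaW is constitutively active in this strain.
Indole is absent, so OrvA is active.
With repressor OxaW bound, *orvF* is not transcribed.
So OrvF is not produced.
With repressor OrvU bound, *velK* is not transcribed.

OFF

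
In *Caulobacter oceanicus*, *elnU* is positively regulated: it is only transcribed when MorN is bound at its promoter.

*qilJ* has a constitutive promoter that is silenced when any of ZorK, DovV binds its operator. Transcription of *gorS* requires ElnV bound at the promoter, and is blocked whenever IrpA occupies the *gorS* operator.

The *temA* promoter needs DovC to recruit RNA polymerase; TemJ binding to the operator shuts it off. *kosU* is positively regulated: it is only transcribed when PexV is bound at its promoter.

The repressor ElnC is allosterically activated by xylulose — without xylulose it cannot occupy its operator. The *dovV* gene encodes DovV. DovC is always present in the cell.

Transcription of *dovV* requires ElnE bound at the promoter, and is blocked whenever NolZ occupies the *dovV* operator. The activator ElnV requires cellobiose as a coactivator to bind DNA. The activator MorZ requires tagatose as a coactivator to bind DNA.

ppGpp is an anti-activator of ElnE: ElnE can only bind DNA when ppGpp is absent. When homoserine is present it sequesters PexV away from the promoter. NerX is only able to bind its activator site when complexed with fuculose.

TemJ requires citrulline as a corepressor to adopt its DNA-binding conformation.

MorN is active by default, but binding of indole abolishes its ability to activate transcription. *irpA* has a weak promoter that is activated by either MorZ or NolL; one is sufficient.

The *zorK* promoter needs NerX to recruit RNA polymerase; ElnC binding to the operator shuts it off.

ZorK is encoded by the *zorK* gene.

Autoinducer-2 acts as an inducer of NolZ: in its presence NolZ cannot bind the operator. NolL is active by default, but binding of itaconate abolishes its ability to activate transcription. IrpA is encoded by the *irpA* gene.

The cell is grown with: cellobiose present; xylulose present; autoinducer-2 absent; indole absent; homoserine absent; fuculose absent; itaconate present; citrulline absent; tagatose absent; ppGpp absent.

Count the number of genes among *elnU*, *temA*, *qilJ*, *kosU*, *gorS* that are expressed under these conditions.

5

Indole is absent, so MorN is active.
No repressor is bound and MorN is active, so *elnU* is transcribed.
→ *elnU* is ON.
DovC is produced constitutively and is active.
Citrulline is absent, so TemJ is inactive.
No repressor is bound and DovC is active, so *temA* is transcribed.
→ *temA* is ON.
Xylulose is present, so ElnC is active.
Fuculose is absent, so NerX is inactive.
With repressor ElnC bound, *zorK* is not transcribed.
So ZorK is not produced.
Autoinducer-2 is absent, so NolZ is active.
ppGpp is absent, so ElnE is active.
With repressor NolZ bound, *dovV* is not transcribed.
So DovV is not produced.
With no repressor bound, *qilJ* is transcribed.
→ *qilJ* is ON.
Homoserine is absent, so PexV is active.
No repressor is bound and PexV is active, so *kosU* is transcribed.
→ *kosU* is ON.
Tagatose is absent, so MorZ is inactive.
Itaconate is present, so NolL is inactive.
No activator is available at the *irpA* promoter, so *irpA* is not transcribed.
So IrpA is not produced.
Cellobiose is present, so ElnV is active.
No repressor is bound and ElnV is active, so *gorS* is transcribed.
→ *gorS* is ON.
5 of the 5 genes are transcribed.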